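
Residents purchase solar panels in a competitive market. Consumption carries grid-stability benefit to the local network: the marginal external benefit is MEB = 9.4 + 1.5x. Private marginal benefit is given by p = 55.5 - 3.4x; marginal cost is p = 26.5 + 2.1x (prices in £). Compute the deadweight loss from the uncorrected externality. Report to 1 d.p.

DWL = £37.5

Market equilibrium (private): 26.5 + 2.1x = 55.5 - 3.4x → x_m = 5.2727.
Social marginal benefit = demand + MEB = 64.9 - 1.9x.
Set SMB = MC: 64.9 - 1.9x = 26.5 + 2.1x → x* = 9.6000.
Between x* and x_m the wedge SMB − MC runs linearly from 0 to MEB(x_m), so the loss is a triangle.
DWL = ½ × 4.3273 × 17.3091 = 37.4508.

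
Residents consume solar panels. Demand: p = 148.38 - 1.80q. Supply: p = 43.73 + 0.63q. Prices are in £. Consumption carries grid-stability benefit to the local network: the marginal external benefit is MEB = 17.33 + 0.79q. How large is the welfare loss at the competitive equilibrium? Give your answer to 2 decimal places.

Market equilibrium (private): 43.73 + 0.63q = 148.38 - 1.80q → q_m = 43.0658.
Social marginal benefit = demand + MEB = 165.71 - 1.01q.
Set SMB = MC: 165.71 - 1.01q = 43.73 + 0.63q → q* = 74.3780.
Between q* and q_m the wedge SMB − MC runs linearly from 0 to MEB(q_m), so the loss is a triangle.
DWL = ½ × 31.3122 × 51.3520 = 803.9720.

DWL = £803.97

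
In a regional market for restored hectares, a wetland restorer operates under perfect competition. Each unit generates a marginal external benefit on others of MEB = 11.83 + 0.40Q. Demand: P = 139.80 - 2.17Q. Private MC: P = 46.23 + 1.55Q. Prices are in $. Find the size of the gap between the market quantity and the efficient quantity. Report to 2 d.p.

Market equilibrium (private): 46.23 + 1.55Q = 139.80 - 2.17Q → Q_m = 25.1532.
Social marginal cost = private MC − MEB = 34.40 + 1.15Q.
Set SMC = demand: 34.40 + 1.15Q = 139.80 - 2.17Q → Q* = 31.7470.
Gap = |25.1532 − 31.7470| = 6.5938.

6.59 units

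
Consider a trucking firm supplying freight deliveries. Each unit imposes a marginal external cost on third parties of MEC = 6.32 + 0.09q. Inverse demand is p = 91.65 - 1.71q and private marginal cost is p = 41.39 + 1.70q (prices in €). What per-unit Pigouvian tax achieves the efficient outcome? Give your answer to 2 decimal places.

tax = €7.45 per unit

Social marginal cost = private MC + MEC = 47.71 + 1.79q.
Set SMC = demand: 47.71 + 1.79q = 91.65 - 1.71q → q* = 12.5543.
The Pigouvian tax equals MEC at q*: 6.32 + 0.09×12.5543 = 7.4499.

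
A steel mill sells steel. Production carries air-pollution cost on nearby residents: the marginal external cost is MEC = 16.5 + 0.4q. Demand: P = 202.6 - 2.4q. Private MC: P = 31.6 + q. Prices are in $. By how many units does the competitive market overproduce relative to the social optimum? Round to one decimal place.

Market equilibrium (private): 31.6 + q = 202.6 - 2.4q → q_m = 50.2941.
Social marginal cost = private MC + MEC = 48.1 + 1.4q.
Set SMC = demand: 48.1 + 1.4q = 202.6 - 2.4q → q* = 40.6579.
Gap = |50.2941 − 40.6579| = 9.6362.

9.6 units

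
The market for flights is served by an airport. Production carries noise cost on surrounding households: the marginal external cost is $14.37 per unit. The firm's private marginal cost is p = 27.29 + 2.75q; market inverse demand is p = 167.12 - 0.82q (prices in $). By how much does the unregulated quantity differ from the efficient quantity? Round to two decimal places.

4.03 units

Market equilibrium (private): 27.29 + 2.75q = 167.12 - 0.82q → q_m = 39.1681.
Social marginal cost = private MC + MEC = 41.66 + 2.75q.
Set SMC = demand: 41.66 + 2.75q = 167.12 - 0.82q → q* = 35.1429.
Gap = |39.1681 − 35.1429| = 4.0252.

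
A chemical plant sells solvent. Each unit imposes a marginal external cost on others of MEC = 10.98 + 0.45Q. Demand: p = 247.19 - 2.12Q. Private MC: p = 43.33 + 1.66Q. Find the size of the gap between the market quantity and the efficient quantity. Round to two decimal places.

8.33 units

Market equilibrium (private): 43.33 + 1.66Q = 247.19 - 2.12Q → Q_m = 53.9312.
Social marginal cost = private MC + MEC = 54.31 + 2.11Q.
Set SMC = demand: 54.31 + 2.11Q = 247.19 - 2.12Q → Q* = 45.5981.
Gap = |53.9312 − 45.5981| = 8.3331.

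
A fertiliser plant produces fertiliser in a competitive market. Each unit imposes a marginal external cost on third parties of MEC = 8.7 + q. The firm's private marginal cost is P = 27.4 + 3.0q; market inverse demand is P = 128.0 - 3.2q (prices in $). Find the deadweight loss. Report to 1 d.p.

DWL = $43.1

Market equilibrium (private): 27.4 + 3.0q = 128.0 - 3.2q → q_m = 16.2258.
Social marginal cost = private MC + MEC = 36.1 + 4.0q.
Set SMC = demand: 36.1 + 4.0q = 128.0 - 3.2q → q* = 12.7639.
Height of the DWL triangle at q_m is SMC(q_m) − demand(q_m) = MEC(q_m) = 24.9258.
DWL = ½ × 3.4619 × 24.9258 = 43.1453.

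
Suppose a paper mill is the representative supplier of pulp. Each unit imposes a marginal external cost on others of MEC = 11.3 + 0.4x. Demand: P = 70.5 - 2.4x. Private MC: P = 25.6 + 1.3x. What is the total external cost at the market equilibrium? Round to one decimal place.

Market equilibrium (private): 25.6 + 1.3x = 70.5 - 2.4x → x_m = 12.1351.
Total external cost = ∫₀^{x_m} (11.3 + 0.4x) dx = 11.3×12.1351 + ½×0.4×12.1351² = 166.5788.

166.6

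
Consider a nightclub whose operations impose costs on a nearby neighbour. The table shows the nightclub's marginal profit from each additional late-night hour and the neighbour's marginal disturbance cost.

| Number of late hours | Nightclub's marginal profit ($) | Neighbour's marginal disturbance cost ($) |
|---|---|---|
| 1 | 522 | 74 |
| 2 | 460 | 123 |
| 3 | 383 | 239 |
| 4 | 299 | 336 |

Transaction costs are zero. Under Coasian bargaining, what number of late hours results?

3

Bargaining reaches the level where marginal profit last exceeds marginal disturbance cost.
That holds through level 3 (383 ≥ 239) but not at 4 (299 < 336).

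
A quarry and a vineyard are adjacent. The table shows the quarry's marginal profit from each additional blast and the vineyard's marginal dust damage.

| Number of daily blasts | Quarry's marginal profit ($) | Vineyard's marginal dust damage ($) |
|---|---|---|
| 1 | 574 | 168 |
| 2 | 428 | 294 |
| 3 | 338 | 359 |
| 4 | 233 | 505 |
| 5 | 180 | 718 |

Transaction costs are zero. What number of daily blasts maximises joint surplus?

2

Bargaining reaches the level where marginal profit last exceeds marginal dust damage.
That holds through level 2 (428 ≥ 294) but not at 3 (338 < 359).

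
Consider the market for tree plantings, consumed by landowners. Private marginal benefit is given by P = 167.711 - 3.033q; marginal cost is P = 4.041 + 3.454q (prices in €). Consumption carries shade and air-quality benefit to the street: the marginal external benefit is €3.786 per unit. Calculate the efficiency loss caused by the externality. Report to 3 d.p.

Market equilibrium (private): 4.041 + 3.454q = 167.711 - 3.033q → q_m = 25.2305.
Social marginal benefit = demand + MEB = 171.497 - 3.033q.
Set SMB = MC: 171.497 - 3.033q = 4.041 + 3.454q → q* = 25.8141.
Between q* and q_m the wedge SMB − MC runs linearly from 0 to MEB(q_m), so the loss is a triangle.
DWL = ½ × 0.5836 × 3.7860 = 1.1048.

DWL = €1.105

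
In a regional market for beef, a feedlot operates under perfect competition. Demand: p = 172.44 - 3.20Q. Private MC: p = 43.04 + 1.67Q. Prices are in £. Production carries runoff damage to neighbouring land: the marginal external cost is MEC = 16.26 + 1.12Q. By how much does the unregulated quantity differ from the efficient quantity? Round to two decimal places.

7.68 units

Market equilibrium (private): 43.04 + 1.67Q = 172.44 - 3.20Q → Q_m = 26.5708.
Social marginal cost = private MC + MEC = 59.30 + 2.79Q.
Set SMC = demand: 59.30 + 2.79Q = 172.44 - 3.20Q → Q* = 18.8881.
Gap = |26.5708 − 18.8881| = 7.6827.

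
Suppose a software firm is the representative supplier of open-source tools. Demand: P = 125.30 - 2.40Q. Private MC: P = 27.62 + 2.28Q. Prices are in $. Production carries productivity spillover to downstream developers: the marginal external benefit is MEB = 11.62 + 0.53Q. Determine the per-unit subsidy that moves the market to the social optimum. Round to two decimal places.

Social marginal cost = private MC − MEB = 16.00 + 1.75Q.
Set SMC = demand: 16.00 + 1.75Q = 125.30 - 2.40Q → Q* = 26.3373.
The Pigouvian subsidy equals MEB at Q*: 11.62 + 0.53×26.3373 = 25.5788.

subsidy = $25.58 per unit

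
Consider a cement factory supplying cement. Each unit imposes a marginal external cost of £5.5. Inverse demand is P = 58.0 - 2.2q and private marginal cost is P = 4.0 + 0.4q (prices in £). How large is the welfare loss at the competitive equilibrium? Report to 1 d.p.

Market equilibrium (private): 4.0 + 0.4q = 58.0 - 2.2q → q_m = 20.7692.
Social marginal cost = private MC + MEC = 9.5 + 0.4q.
Set SMC = demand: 9.5 + 0.4q = 58.0 - 2.2q → q* = 18.6538.
The loss is the area between SMC and demand from q* to q_m; with linear curves that's a triangle of height MEC(q_m).
DWL = ½ × 2.1154 × 5.5000 = 5.8174.

DWL = £5.8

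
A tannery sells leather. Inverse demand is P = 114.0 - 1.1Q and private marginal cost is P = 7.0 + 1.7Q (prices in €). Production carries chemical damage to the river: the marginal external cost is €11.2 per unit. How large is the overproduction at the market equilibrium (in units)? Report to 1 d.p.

4.0 units

Market equilibrium (private): 7.0 + 1.7Q = 114.0 - 1.1Q → Q_m = 38.2143.
Social marginal cost = private MC + MEC = 18.2 + 1.7Q.
Set SMC = demand: 18.2 + 1.7Q = 114.0 - 1.1Q → Q* = 34.2143.
Gap = |38.2143 − 34.2143| = 4.0000.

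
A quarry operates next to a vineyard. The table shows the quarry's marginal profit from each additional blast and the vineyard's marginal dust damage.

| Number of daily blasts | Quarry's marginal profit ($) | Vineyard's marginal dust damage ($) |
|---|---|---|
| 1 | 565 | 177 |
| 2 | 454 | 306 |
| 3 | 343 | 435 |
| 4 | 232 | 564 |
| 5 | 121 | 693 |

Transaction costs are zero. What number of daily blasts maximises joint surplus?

Bargaining reaches the level where marginal profit last exceeds marginal dust damage.
That holds through level 2 (454 ≥ 306) but not at 3 (343 < 435).

2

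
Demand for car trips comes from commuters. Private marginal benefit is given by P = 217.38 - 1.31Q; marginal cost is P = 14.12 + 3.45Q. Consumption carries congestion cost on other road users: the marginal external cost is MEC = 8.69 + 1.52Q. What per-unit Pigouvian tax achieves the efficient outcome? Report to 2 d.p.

Social marginal benefit = demand − MEC = 208.69 - 2.83Q.
Set SMB = MC: 208.69 - 2.83Q = 14.12 + 3.45Q → Q* = 30.9825.
The Pigouvian tax equals MEC at Q*: 8.69 + 1.52×30.9825 = 55.7834.

tax = 55.78 per unit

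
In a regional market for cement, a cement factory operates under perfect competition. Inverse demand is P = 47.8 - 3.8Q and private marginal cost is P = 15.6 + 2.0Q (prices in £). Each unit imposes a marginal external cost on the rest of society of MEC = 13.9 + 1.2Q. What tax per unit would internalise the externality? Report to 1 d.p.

tax = £17.0 per unit

Social marginal cost = private MC + MEC = 29.5 + 3.2Q.
Set SMC = demand: 29.5 + 3.2Q = 47.8 - 3.8Q → Q* = 2.6143.
The Pigouvian tax equals MEC at Q*: 13.9 + 1.2×2.6143 = 17.0372.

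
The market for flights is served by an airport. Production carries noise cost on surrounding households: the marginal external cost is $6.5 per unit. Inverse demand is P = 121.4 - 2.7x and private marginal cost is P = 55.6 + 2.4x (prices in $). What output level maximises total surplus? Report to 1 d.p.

Social marginal cost = private MC + MEC = 62.1 + 2.4x.
Set SMC = demand: 62.1 + 2.4x = 121.4 - 2.7x → x* = 11.6275.

x* = 11.6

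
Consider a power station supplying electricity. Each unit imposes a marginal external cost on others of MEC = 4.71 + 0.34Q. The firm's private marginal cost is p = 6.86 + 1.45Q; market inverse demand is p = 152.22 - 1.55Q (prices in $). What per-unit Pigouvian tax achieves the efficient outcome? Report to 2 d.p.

tax = $19.03 per unit

Social marginal cost = private MC + MEC = 11.57 + 1.79Q.
Set SMC = demand: 11.57 + 1.79Q = 152.22 - 1.55Q → Q* = 42.1108.
The Pigouvian tax equals MEC at Q*: 4.71 + 0.34×42.1108 = 19.0277.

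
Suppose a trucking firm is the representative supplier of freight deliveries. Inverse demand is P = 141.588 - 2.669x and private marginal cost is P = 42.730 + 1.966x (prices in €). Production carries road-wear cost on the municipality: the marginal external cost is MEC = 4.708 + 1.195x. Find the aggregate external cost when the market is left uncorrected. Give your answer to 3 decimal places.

€372.223

Market equilibrium (private): 42.730 + 1.966x = 141.588 - 2.669x → x_m = 21.3286.
Total external cost = ∫₀^{x_m} (4.708 + 1.195x) dx = 4.708×21.3286 + ½×1.195×21.3286² = 372.2233.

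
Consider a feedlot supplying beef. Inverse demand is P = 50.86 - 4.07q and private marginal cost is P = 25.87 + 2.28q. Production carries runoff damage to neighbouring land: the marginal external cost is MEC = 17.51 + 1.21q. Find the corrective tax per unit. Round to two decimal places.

Social marginal cost = private MC + MEC = 43.38 + 3.49q.
Set SMC = demand: 43.38 + 3.49q = 50.86 - 4.07q → q* = 0.9894.
The Pigouvian tax equals MEC at q*: 17.51 + 1.21×0.9894 = 18.7072.

tax = 18.71 per unit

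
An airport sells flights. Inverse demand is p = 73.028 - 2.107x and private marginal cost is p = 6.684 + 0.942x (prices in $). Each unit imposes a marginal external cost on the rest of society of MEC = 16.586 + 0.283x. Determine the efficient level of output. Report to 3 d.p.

x* = 14.933

Social marginal cost = private MC + MEC = 23.270 + 1.225x.
Set SMC = demand: 23.270 + 1.225x = 73.028 - 2.107x → x* = 14.9334.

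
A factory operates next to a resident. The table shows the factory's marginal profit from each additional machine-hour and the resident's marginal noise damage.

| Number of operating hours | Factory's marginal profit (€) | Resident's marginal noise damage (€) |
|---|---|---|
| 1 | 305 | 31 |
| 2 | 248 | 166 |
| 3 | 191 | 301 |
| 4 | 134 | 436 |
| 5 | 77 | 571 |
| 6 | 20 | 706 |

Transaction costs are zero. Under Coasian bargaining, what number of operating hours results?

Bargaining reaches the level where marginal profit last exceeds marginal noise damage.
That holds through level 2 (248 ≥ 166) but not at 3 (191 < 301).

2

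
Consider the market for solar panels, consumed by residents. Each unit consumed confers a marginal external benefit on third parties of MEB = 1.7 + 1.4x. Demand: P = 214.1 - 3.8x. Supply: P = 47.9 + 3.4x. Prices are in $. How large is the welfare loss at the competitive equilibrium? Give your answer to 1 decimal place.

Market equilibrium (private): 47.9 + 3.4x = 214.1 - 3.8x → x_m = 23.0833.
Social marginal benefit = demand + MEB = 215.8 - 2.4x.
Set SMB = MC: 215.8 - 2.4x = 47.9 + 3.4x → x* = 28.9483.
The loss is the area between SMB and MC from x* to x_m; with linear curves that's a triangle of height MEB(x_m).
DWL = ½ × 5.8650 × 34.0167 = 99.7540.

DWL = $99.8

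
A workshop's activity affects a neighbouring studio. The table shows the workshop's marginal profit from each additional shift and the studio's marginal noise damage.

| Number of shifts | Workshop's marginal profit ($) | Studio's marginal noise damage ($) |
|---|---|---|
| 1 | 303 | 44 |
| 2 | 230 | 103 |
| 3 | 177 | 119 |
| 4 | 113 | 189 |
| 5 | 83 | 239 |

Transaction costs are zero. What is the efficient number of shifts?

3

Bargaining reaches the level where marginal profit last exceeds marginal noise damage.
That holds through level 3 (177 ≥ 119) but not at 4 (113 < 189).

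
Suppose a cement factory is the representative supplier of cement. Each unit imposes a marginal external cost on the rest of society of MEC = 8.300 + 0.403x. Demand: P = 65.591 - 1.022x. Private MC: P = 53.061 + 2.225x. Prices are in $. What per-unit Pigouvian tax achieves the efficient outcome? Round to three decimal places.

Social marginal cost = private MC + MEC = 61.361 + 2.628x.
Set SMC = demand: 61.361 + 2.628x = 65.591 - 1.022x → x* = 1.1589.
The Pigouvian tax equals MEC at x*: 8.300 + 0.403×1.1589 = 8.7670.

tax = $8.767 per unit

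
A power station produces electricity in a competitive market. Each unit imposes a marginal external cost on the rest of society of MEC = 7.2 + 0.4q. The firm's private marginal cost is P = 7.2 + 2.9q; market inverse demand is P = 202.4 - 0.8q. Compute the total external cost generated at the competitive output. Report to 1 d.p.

936.5

Market equilibrium (private): 7.2 + 2.9q = 202.4 - 0.8q → q_m = 52.7568.
Total external cost = ∫₀^{q_m} (7.2 + 0.4q) dq = 7.2×52.7568 + ½×0.4×52.7568² = 936.5049.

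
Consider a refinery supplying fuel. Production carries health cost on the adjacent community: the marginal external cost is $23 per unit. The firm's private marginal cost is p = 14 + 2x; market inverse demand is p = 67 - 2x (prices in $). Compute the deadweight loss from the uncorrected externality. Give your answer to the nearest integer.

DWL = $66

Market equilibrium (private): 14 + 2x = 67 - 2x → x_m = 13.2500.
Social marginal cost = private MC + MEC = 37 + 2x.
Set SMC = demand: 37 + 2x = 67 - 2x → x* = 7.5000.
Between x* and x_m the wedge SMC − demand runs linearly from 0 to MEC(x_m), so the loss is a triangle.
DWL = ½ × 5.7500 × 23.0000 = 66.1250.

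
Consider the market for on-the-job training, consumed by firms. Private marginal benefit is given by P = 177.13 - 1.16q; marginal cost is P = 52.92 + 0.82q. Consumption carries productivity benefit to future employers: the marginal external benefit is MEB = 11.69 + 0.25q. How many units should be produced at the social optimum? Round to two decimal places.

Social marginal benefit = demand + MEB = 188.82 - 0.91q.
Set SMB = MC: 188.82 - 0.91q = 52.92 + 0.82q → q* = 78.5549.

q* = 78.55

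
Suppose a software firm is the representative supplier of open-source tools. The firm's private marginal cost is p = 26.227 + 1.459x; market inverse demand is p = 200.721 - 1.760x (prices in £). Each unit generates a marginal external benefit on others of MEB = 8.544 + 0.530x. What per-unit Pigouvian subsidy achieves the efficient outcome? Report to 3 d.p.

subsidy = £44.621 per unit

Social marginal cost = private MC − MEB = 17.683 + 0.929x.
Set SMC = demand: 17.683 + 0.929x = 200.721 - 1.760x → x* = 68.0692.
The Pigouvian subsidy equals MEB at x*: 8.544 + 0.530×68.0692 = 44.6207.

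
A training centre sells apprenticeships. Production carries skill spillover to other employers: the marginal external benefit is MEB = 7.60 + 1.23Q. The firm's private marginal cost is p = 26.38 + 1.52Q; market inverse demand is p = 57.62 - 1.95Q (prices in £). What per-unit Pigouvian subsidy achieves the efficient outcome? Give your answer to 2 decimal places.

subsidy = £28.93 per unit

Social marginal cost = private MC − MEB = 18.78 + 0.29Q.
Set SMC = demand: 18.78 + 0.29Q = 57.62 - 1.95Q → Q* = 17.3393.
The Pigouvian subsidy equals MEB at Q*: 7.60 + 1.23×17.3393 = 28.9273.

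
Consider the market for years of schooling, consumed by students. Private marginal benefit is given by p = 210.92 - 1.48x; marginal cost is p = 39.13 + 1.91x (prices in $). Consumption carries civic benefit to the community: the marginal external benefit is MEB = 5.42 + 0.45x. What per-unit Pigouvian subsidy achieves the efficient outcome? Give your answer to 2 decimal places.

subsidy = $32.54 per unit

Social marginal benefit = demand + MEB = 216.34 - 1.03x.
Set SMB = MC: 216.34 - 1.03x = 39.13 + 1.91x → x* = 60.2755.
The Pigouvian subsidy equals MEB at x*: 5.42 + 0.45×60.2755 = 32.5440.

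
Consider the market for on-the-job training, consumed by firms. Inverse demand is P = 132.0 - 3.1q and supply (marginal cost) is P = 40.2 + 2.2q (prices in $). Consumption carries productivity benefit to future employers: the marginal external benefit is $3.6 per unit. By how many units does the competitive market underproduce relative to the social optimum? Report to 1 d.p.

Market equilibrium (private): 40.2 + 2.2q = 132.0 - 3.1q → q_m = 17.3208.
Social marginal benefit = demand + MEB = 135.6 - 3.1q.
Set SMB = MC: 135.6 - 3.1q = 40.2 + 2.2q → q* = 18.0000.
Gap = |17.3208 − 18.0000| = 0.6792.

0.7 units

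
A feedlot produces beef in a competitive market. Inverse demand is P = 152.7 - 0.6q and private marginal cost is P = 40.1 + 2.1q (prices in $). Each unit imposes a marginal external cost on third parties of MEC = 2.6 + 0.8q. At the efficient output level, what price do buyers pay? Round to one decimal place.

P = $133.8

Social marginal cost = private MC + MEC = 42.7 + 2.9q.
Set SMC = demand: 42.7 + 2.9q = 152.7 - 0.6q → q* = 31.4286.
Consumer price on the demand curve at q*: 152.7 − 0.6×31.4286 = 133.8428.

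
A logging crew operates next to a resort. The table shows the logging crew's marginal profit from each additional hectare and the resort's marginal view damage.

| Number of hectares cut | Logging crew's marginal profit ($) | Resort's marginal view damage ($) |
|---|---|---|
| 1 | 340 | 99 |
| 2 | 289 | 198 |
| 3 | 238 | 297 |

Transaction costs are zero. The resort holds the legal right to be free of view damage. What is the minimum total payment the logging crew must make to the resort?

Efficient level: marginal profit ≥ marginal view damage through level 2, so k* = 2.
With the resort holding the right, the logging crew must at least compensate total damage at k*: 99 + 198 = 297.

$297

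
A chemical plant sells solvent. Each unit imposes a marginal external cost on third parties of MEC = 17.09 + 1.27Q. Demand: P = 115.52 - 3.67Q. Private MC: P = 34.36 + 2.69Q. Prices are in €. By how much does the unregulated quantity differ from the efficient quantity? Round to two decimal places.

Market equilibrium (private): 34.36 + 2.69Q = 115.52 - 3.67Q → Q_m = 12.7610.
Social marginal cost = private MC + MEC = 51.45 + 3.96Q.
Set SMC = demand: 51.45 + 3.96Q = 115.52 - 3.67Q → Q* = 8.3971.
Gap = |12.7610 − 8.3971| = 4.3639.

4.36 units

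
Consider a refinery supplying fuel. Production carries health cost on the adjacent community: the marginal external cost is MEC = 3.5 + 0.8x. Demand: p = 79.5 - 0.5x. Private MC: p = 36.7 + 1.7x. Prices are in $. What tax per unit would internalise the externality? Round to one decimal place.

tax = $14.0 per unit

Social marginal cost = private MC + MEC = 40.2 + 2.5x.
Set SMC = demand: 40.2 + 2.5x = 79.5 - 0.5x → x* = 13.1000.
The Pigouvian tax equals MEC at x*: 3.5 + 0.8×13.1000 = 13.9800.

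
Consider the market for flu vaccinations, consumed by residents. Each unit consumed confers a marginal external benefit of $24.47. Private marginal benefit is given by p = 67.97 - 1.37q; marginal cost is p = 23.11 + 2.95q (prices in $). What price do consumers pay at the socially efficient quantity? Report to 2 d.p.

P = $45.98

Social marginal benefit = demand + MEB = 92.44 - 1.37q.
Set SMB = MC: 92.44 - 1.37q = 23.11 + 2.95q → q* = 16.0486.
Consumer price on the demand curve at q*: 67.97 − 1.37×16.0486 = 45.9834.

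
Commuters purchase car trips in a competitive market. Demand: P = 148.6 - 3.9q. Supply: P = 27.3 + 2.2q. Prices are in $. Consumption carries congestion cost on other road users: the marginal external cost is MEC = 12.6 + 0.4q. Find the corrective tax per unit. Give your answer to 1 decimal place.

tax = $19.3 per unit

Social marginal benefit = demand − MEC = 136.0 - 4.3q.
Set SMB = MC: 136.0 - 4.3q = 27.3 + 2.2q → q* = 16.7231.
The Pigouvian tax equals MEC at q*: 12.6 + 0.4×16.7231 = 19.2892.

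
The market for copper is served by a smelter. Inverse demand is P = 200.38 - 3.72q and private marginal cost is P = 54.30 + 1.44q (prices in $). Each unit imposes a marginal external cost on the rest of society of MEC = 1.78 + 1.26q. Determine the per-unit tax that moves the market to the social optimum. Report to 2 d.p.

tax = $30.10 per unit

Social marginal cost = private MC + MEC = 56.08 + 2.70q.
Set SMC = demand: 56.08 + 2.70q = 200.38 - 3.72q → q* = 22.4766.
The Pigouvian tax equals MEC at q*: 1.78 + 1.26×22.4766 = 30.1005.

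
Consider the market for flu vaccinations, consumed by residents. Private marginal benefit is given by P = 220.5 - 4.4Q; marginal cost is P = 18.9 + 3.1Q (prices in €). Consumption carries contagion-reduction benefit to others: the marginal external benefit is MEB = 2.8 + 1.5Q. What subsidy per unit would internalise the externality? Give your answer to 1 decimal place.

subsidy = €53.9 per unit

Social marginal benefit = demand + MEB = 223.3 - 2.9Q.
Set SMB = MC: 223.3 - 2.9Q = 18.9 + 3.1Q → Q* = 34.0667.
The Pigouvian subsidy equals MEB at Q*: 2.8 + 1.5×34.0667 = 53.9001.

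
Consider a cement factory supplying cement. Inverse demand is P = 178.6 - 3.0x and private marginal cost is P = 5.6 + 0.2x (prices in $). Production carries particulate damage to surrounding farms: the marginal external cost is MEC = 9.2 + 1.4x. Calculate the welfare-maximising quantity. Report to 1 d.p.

x* = 35.6

Social marginal cost = private MC + MEC = 14.8 + 1.6x.
Set SMC = demand: 14.8 + 1.6x = 178.6 - 3.0x → x* = 35.6087.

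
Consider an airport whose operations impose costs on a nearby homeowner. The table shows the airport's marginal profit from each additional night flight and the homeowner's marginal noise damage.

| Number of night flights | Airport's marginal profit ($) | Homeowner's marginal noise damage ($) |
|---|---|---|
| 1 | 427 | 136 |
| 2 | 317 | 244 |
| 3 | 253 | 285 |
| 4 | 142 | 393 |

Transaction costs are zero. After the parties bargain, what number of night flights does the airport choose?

2

Bargaining reaches the level where marginal profit last exceeds marginal noise damage.
That holds through level 2 (317 ≥ 244) but not at 3 (253 < 285).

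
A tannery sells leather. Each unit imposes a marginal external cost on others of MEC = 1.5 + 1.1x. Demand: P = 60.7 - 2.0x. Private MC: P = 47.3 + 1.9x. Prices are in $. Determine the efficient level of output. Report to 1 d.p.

Social marginal cost = private MC + MEC = 48.8 + 3.0x.
Set SMC = demand: 48.8 + 3.0x = 60.7 - 2.0x → x* = 2.3800.

x* = 2.4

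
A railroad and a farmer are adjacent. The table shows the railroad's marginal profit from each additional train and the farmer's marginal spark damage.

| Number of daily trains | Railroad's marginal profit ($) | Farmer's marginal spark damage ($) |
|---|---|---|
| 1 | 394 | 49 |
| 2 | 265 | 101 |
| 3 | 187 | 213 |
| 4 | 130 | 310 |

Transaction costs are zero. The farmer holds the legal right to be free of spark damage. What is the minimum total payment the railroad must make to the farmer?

Efficient level: marginal profit ≥ marginal spark damage through level 2, so k* = 2.
With the farmer holding the right, the railroad must at least compensate total damage at k*: 49 + 101 = 150.

$150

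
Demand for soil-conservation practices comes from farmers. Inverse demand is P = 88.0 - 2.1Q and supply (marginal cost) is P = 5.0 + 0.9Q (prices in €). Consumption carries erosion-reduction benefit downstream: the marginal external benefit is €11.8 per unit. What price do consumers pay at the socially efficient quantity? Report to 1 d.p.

P = €21.6

Social marginal benefit = demand + MEB = 99.8 - 2.1Q.
Set SMB = MC: 99.8 - 2.1Q = 5.0 + 0.9Q → Q* = 31.6000.
Consumer price on the demand curve at Q*: 88.0 − 2.1×31.6000 = 21.6400.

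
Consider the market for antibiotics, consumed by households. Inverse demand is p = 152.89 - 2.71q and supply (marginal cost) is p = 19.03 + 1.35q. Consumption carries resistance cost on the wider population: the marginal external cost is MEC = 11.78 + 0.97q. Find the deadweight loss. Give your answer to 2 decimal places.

Market equilibrium (private): 19.03 + 1.35q = 152.89 - 2.71q → q_m = 32.9704.
Social marginal benefit = demand − MEC = 141.11 - 3.68q.
Set SMB = MC: 141.11 - 3.68q = 19.03 + 1.35q → q* = 24.2704.
Height of the DWL triangle at q_m is MC(q_m) − SMB(q_m) = MEC(q_m) = 43.7613.
DWL = ½ × 8.7000 × 43.7613 = 190.3617.

DWL = 190.36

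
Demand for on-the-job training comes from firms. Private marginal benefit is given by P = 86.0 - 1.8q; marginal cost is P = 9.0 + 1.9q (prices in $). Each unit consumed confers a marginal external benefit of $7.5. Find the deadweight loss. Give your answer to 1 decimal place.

Market equilibrium (private): 9.0 + 1.9q = 86.0 - 1.8q → q_m = 20.8108.
Social marginal benefit = demand + MEB = 93.5 - 1.8q.
Set SMB = MC: 93.5 - 1.8q = 9.0 + 1.9q → q* = 22.8378.
The loss is the area between SMB and MC from q* to q_m; with linear curves that's a triangle of height MEB(q_m).
DWL = ½ × 2.0270 × 7.5000 = 7.6013.

DWL = $7.6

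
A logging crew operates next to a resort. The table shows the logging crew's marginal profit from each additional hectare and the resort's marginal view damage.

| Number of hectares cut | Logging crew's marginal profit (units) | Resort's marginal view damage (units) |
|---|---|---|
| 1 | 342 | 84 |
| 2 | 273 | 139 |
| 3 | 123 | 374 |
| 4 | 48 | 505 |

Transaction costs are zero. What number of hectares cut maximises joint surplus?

2

Bargaining reaches the level where marginal profit last exceeds marginal view damage.
That holds through level 2 (273 ≥ 139) but not at 3 (123 < 374).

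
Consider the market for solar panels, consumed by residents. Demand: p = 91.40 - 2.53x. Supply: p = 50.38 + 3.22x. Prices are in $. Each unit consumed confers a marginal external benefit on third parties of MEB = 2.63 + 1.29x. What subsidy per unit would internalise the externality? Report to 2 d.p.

Social marginal benefit = demand + MEB = 94.03 - 1.24x.
Set SMB = MC: 94.03 - 1.24x = 50.38 + 3.22x → x* = 9.7870.
The Pigouvian subsidy equals MEB at x*: 2.63 + 1.29×9.7870 = 15.2552.

subsidy = $15.26 per unit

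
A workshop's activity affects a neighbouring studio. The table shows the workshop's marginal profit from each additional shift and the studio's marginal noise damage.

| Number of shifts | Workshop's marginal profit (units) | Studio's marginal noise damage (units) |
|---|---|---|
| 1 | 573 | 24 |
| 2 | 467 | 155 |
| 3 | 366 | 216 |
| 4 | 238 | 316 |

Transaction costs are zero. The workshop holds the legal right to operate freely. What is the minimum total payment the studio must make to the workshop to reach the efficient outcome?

Left alone the workshop would choose level 4 (marginal profit stays positive).
Efficient level: k* = 3 (marginal profit ≥ marginal noise damage through 3).
The studio must at least cover the workshop's forgone profit from cutting 4→3: 238 = 238.

238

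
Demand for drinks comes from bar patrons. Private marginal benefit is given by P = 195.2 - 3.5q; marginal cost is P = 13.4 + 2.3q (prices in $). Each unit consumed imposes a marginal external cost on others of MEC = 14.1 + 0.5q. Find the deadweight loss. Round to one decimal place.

DWL = $70.3

Market equilibrium (private): 13.4 + 2.3q = 195.2 - 3.5q → q_m = 31.3448.
Social marginal benefit = demand − MEC = 181.1 - 4.0q.
Set SMB = MC: 181.1 - 4.0q = 13.4 + 2.3q → q* = 26.6190.
Height of the DWL triangle at q_m is MC(q_m) − SMB(q_m) = MEC(q_m) = 29.7724.
DWL = ½ × 4.7258 × 29.7724 = 70.3492.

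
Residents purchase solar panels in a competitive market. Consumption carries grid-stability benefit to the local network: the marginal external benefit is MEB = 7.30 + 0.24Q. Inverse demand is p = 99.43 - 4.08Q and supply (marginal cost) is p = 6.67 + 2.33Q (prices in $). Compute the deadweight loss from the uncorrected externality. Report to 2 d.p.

DWL = $9.41

Market equilibrium (private): 6.67 + 2.33Q = 99.43 - 4.08Q → Q_m = 14.4711.
Social marginal benefit = demand + MEB = 106.73 - 3.84Q.
Set SMB = MC: 106.73 - 3.84Q = 6.67 + 2.33Q → Q* = 16.2172.
The welfare-loss triangle has base |Q_m − Q*| and height MEB(Q_m) (the vertical gap between SMB and MC is zero at Q* and MEB at Q_m).
DWL = ½ × 1.7461 × 10.7731 = 9.4055.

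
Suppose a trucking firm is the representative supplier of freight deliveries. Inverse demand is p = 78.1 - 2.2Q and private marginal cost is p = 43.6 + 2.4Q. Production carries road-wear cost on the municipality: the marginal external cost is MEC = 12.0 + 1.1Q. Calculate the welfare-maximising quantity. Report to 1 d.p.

Social marginal cost = private MC + MEC = 55.6 + 3.5Q.
Set SMC = demand: 55.6 + 3.5Q = 78.1 - 2.2Q → Q* = 3.9474.

Q* = 3.9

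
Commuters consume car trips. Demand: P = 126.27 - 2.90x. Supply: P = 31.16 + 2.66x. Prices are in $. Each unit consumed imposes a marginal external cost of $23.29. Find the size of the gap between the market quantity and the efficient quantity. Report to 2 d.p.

4.19 units

Market equilibrium (private): 31.16 + 2.66x = 126.27 - 2.90x → x_m = 17.1061.
Social marginal benefit = demand − MEC = 102.98 - 2.90x.
Set SMB = MC: 102.98 - 2.90x = 31.16 + 2.66x → x* = 12.9173.
Gap = |17.1061 − 12.9173| = 4.1888.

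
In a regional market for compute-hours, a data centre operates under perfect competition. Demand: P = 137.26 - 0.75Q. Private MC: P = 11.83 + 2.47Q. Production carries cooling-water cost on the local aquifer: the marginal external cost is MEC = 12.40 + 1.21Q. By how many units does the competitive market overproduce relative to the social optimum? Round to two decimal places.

Market equilibrium (private): 11.83 + 2.47Q = 137.26 - 0.75Q → Q_m = 38.9534.
Social marginal cost = private MC + MEC = 24.23 + 3.68Q.
Set SMC = demand: 24.23 + 3.68Q = 137.26 - 0.75Q → Q* = 25.5147.
Gap = |38.9534 − 25.5147| = 13.4387.

13.44 units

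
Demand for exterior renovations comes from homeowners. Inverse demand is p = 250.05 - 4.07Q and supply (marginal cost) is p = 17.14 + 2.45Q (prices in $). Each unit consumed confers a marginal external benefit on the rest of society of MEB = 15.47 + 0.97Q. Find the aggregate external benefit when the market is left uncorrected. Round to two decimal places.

$1171.53

Market equilibrium (private): 17.14 + 2.45Q = 250.05 - 4.07Q → Q_m = 35.7224.
Total external benefit = ∫₀^{Q_m} (15.47 + 0.97Q) dQ = 15.47×35.7224 + ½×0.97×35.7224² = 1171.5291.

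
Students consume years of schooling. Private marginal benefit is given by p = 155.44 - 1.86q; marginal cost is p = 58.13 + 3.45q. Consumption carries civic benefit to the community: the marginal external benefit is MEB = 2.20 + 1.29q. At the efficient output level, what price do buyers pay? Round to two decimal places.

Social marginal benefit = demand + MEB = 157.64 - 0.57q.
Set SMB = MC: 157.64 - 0.57q = 58.13 + 3.45q → q* = 24.7537.
Consumer price on the demand curve at q*: 155.44 − 1.86×24.7537 = 109.3981.

P = 109.40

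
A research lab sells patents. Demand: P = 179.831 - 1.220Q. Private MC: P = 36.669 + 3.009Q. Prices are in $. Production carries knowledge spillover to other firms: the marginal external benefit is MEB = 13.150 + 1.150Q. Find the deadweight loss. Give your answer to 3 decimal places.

DWL = $440.461

Market equilibrium (private): 36.669 + 3.009Q = 179.831 - 1.220Q → Q_m = 33.8524.
Social marginal cost = private MC − MEB = 23.519 + 1.859Q.
Set SMC = demand: 23.519 + 1.859Q = 179.831 - 1.220Q → Q* = 50.7671.
The loss is the area between SMC and demand from Q* to Q_m; with linear curves that's a triangle of height MEB(Q_m).
DWL = ½ × 16.9147 × 52.0803 = 440.4613.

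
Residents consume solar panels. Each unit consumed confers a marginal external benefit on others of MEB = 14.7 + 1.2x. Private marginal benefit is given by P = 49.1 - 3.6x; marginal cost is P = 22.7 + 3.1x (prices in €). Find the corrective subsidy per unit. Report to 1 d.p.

subsidy = €23.7 per unit

Social marginal benefit = demand + MEB = 63.8 - 2.4x.
Set SMB = MC: 63.8 - 2.4x = 22.7 + 3.1x → x* = 7.4727.
The Pigouvian subsidy equals MEB at x*: 14.7 + 1.2×7.4727 = 23.6672.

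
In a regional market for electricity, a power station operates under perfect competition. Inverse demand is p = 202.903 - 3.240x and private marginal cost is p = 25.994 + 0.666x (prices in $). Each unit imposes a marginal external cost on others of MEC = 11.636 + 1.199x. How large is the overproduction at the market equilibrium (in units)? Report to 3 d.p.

12.917 units

Market equilibrium (private): 25.994 + 0.666x = 202.903 - 3.240x → x_m = 45.2916.
Social marginal cost = private MC + MEC = 37.630 + 1.865x.
Set SMC = demand: 37.630 + 1.865x = 202.903 - 3.240x → x* = 32.3747.
Gap = |45.2916 − 32.3747| = 12.9169.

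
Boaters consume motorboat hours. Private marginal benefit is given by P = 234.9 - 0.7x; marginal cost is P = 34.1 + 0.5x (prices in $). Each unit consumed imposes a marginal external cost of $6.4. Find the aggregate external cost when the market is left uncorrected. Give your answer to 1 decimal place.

$1070.9

Market equilibrium (private): 34.1 + 0.5x = 234.9 - 0.7x → x_m = 167.3333.
Total external cost = MEC × x_m = 6.4 × 167.3333 = 1070.9331.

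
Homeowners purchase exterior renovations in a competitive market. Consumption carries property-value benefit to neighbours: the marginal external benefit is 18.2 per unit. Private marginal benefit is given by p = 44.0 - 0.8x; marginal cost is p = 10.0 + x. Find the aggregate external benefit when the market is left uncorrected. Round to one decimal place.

Market equilibrium (private): 10.0 + x = 44.0 - 0.8x → x_m = 18.8889.
Total external benefit = MEB × x_m = 18.2 × 18.8889 = 343.7780.

343.8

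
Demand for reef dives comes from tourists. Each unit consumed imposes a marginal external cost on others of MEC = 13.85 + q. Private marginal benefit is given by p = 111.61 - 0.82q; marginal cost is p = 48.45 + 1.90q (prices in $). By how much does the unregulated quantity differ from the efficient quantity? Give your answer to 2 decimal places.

Market equilibrium (private): 48.45 + 1.90q = 111.61 - 0.82q → q_m = 23.2206.
Social marginal benefit = demand − MEC = 97.76 - 1.82q.
Set SMB = MC: 97.76 - 1.82q = 48.45 + 1.90q → q* = 13.2554.
Gap = |23.2206 − 13.2554| = 9.9652.

9.97 units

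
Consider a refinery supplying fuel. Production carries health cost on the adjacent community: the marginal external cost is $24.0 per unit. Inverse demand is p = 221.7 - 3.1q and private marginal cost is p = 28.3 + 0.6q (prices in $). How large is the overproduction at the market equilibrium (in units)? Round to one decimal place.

Market equilibrium (private): 28.3 + 0.6q = 221.7 - 3.1q → q_m = 52.2703.
Social marginal cost = private MC + MEC = 52.3 + 0.6q.
Set SMC = demand: 52.3 + 0.6q = 221.7 - 3.1q → q* = 45.7838.
Gap = |52.2703 − 45.7838| = 6.4865.

6.5 units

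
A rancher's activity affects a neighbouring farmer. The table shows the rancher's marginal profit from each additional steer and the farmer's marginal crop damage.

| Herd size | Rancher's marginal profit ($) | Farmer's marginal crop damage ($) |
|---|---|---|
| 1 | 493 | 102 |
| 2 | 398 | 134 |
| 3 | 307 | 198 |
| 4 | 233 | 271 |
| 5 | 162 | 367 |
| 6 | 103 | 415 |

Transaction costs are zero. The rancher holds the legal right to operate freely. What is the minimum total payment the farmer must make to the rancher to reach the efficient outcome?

$498

Left alone the rancher would choose level 6 (marginal profit stays positive).
Efficient level: k* = 3 (marginal profit ≥ marginal crop damage through 3).
The farmer must at least cover the rancher's forgone profit from cutting 6→3: 233 + 162 + 103 = 498.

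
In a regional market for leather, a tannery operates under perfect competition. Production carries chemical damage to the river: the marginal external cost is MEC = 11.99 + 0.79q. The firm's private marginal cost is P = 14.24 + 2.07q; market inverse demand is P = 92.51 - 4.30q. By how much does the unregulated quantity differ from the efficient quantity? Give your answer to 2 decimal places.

3.03 units

Market equilibrium (private): 14.24 + 2.07q = 92.51 - 4.30q → q_m = 12.2873.
Social marginal cost = private MC + MEC = 26.23 + 2.86q.
Set SMC = demand: 26.23 + 2.86q = 92.51 - 4.30q → q* = 9.2570.
Gap = |12.2873 − 9.2570| = 3.0303.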